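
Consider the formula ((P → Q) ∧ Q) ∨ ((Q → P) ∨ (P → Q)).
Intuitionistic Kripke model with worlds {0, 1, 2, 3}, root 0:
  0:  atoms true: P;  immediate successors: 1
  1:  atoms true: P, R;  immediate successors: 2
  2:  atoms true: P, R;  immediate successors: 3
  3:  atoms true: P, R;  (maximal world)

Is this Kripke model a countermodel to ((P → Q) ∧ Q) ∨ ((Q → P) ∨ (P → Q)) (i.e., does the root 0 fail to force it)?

No

0 ⊩ ((P → Q) ∧ Q) ∨ ((Q → P) ∨ (P → Q)) via the disjunct (Q → P) ∨ (P → Q).
So the root 0 forces ((P → Q) ∧ Q) ∨ ((Q → P) ∨ (P → Q)); the model is not a countermodel.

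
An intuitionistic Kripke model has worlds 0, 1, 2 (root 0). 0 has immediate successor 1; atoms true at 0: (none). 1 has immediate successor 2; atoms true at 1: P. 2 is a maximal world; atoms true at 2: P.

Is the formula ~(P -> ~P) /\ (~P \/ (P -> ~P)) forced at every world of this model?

Not every world: 0 ||-/- ~(P -> ~P) /\ (~P \/ (P -> ~P)).
0 ||-/- ~(P -> ~P) /\ (~P \/ (P -> ~P)) since 0 fails ~P \/ (P -> ~P).

No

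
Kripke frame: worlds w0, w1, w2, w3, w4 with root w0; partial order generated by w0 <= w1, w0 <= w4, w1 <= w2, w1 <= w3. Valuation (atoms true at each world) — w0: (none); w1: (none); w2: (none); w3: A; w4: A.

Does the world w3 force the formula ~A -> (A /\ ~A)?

w3 ||- ~A -> (A /\ ~A) vacuously: no world accessible from w3 forces the antecedent ~A.

Yes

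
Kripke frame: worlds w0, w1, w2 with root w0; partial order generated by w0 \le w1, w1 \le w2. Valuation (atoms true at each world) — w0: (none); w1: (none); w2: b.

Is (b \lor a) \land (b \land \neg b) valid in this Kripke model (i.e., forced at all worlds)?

No

Not every world: w0 \nVdash (b \lor a) \land (b \land \neg b).
w0 \nVdash (b \lor a) \land (b \land \neg b) since w0 fails b \lor a.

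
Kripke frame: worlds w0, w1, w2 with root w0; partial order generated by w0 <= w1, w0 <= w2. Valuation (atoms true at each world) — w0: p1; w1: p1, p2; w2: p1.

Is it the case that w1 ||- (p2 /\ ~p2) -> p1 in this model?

w1 ||- (p2 /\ ~p2) -> p1 vacuously: no world accessible from w1 forces the antecedent p2 /\ ~p2.

Yes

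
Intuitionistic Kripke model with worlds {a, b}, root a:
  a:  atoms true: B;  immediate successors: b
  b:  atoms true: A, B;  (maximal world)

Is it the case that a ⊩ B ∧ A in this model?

a ⊮ B ∧ A since a fails A.

No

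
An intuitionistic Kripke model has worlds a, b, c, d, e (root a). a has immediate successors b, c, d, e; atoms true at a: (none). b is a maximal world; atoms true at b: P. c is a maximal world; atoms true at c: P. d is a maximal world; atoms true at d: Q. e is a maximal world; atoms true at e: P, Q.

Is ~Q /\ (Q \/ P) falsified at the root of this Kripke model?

Yes

a ||-/- ~Q /\ (Q \/ P) since a fails ~Q.
So the root a does not force ~Q /\ (Q \/ P); the model is a countermodel.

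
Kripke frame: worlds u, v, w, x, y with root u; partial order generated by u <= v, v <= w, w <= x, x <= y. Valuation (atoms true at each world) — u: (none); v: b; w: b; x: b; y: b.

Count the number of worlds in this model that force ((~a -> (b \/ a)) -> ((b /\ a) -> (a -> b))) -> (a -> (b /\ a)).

5

u: forces it.
v: forces it.
w: forces it.
x: forces it.
y: forces it.
Worlds forcing the formula: {u, v, w, x, y}.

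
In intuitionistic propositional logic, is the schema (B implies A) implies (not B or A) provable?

This is the material-implication-as-disjunction principle, which is not intuitionistically valid.
A Kripke countermodel: worlds 0, 1; order generated by 0 <= 1; atoms true at each world — 0:{}; 1:{A,B}.
0 does not force (B implies A) implies (not B or A): already at 0 itself, 0 forces B implies A but 0 does not force not B or A.
0 does not force not B or A: neither disjunct is forced at 0.
0 does not force not B since 1 is accessible from 0 and 1 forces B.
So the root 0 does not force the formula.

No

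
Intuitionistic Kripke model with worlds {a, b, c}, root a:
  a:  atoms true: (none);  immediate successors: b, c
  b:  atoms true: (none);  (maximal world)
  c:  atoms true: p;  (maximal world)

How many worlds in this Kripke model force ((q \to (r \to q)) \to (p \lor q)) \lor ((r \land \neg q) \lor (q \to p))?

a: forces it.
b: forces it.
c: forces it.
Worlds forcing the formula: {a, b, c}.

3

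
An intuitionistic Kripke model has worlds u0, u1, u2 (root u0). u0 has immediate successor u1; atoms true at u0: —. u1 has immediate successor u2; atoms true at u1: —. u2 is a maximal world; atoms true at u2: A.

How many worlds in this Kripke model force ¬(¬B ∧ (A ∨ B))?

0

u0: does not force it — u0 ⊮ ¬(¬B ∧ (A ∨ B)) since u2 is accessible from u0 and u2 ⊩ ¬B ∧ (A ∨ B).
u1: does not force it — u1 ⊮ ¬(¬B ∧ (A ∨ B)) since u2 is accessible from u1 and u2 ⊩ ¬B ∧ (A ∨ B).
u2: does not force it — u2 ⊮ ¬(¬B ∧ (A ∨ B)) since u2 is accessible from u2 and u2 ⊩ ¬B ∧ (A ∨ B).
Worlds forcing the formula: { }.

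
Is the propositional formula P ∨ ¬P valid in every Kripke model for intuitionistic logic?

No

This is the law of excluded middle, which is not intuitionistically valid.
A Kripke countermodel: worlds u, v; order generated by u ≤ v; atoms true at each world — u:{}; v:{P}.
u ⊮ P ∨ ¬P: neither disjunct is forced at u.
u lacks atom P, so u ⊮ P.
So the root u does not force the formula.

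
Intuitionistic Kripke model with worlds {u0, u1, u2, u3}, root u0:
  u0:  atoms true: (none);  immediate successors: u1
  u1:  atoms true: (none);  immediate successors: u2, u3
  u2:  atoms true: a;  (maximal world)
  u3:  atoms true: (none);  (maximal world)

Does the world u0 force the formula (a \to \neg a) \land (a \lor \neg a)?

u0 \nVdash (a \to \neg a) \land (a \lor \neg a) since u0 fails a \to \neg a.

No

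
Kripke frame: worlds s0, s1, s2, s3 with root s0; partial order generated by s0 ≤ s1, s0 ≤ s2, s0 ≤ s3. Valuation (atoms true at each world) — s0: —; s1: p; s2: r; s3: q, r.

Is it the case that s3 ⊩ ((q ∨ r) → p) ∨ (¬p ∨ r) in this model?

s3 ⊩ ((q ∨ r) → p) ∨ (¬p ∨ r) via the disjunct ¬p ∨ r.

Yes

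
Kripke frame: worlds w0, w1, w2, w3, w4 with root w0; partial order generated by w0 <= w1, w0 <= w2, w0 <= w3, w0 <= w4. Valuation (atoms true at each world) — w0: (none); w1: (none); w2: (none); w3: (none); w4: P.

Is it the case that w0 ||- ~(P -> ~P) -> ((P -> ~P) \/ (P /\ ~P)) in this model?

No

w0 ||-/- ~(P -> ~P) -> ((P -> ~P) \/ (P /\ ~P)): at the accessible world w4, w4 ||- ~(P -> ~P) but w4 ||-/- (P -> ~P) \/ (P /\ ~P).
w4 ||-/- (P -> ~P) \/ (P /\ ~P): neither disjunct is forced at w4.
w4 ||-/- P -> ~P: already at w4 itself, w4 ||- P but w4 ||-/- ~P.
w4 ||-/- ~P since w4 is accessible from w4 and w4 ||- P.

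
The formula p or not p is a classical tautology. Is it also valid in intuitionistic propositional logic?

This is the law of excluded middle, which is not intuitionistically valid.
A Kripke countermodel: worlds s0, s1; order generated by s0 <= s1; atoms true at each world — s0:{}; s1:{p}.
s0 does not force p or not p: neither disjunct is forced at s0.
s0 lacks atom p, so s0 does not force p.
So the root s0 does not force the formula.

No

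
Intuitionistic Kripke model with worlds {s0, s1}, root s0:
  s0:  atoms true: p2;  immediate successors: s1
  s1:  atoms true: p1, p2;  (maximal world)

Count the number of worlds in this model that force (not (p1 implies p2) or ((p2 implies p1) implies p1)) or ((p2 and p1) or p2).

s0: forces it.
s1: forces it.
Worlds forcing the formula: {s0, s1}.

2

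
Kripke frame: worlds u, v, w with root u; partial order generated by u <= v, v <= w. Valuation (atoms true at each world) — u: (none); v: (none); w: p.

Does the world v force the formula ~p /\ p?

v ||-/- ~p /\ p since v fails ~p.

No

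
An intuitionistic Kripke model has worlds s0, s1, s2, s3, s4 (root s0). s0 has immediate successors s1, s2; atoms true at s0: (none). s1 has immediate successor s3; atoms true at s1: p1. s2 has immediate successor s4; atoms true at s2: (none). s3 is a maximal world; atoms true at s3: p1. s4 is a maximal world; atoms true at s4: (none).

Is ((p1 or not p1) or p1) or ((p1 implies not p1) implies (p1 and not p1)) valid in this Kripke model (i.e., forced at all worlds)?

Not every world: s0 does not force ((p1 or not p1) or p1) or ((p1 implies not p1) implies (p1 and not p1)).
s0 does not force ((p1 or not p1) or p1) or ((p1 implies not p1) implies (p1 and not p1)): neither disjunct is forced at s0.
s0 does not force (p1 or not p1) or p1: neither disjunct is forced at s0.
s0 does not force p1 or not p1: neither disjunct is forced at s0.
s0 lacks atom p1, so s0 does not force p1.

No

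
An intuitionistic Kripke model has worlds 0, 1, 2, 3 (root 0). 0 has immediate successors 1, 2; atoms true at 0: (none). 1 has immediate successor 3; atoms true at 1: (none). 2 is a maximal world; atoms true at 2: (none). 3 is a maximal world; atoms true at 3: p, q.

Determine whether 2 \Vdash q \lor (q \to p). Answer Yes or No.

Yes

2 \Vdash q \lor (q \to p) via the disjunct q \to p.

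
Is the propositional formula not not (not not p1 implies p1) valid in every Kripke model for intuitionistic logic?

This is the double negation of double-negation elimination, which is intuitionistically derivable.
By Glivenko's theorem the double negation of any classical propositional tautology is intuitionistically provable; not not p1 implies p1 is classically a tautology.

Yes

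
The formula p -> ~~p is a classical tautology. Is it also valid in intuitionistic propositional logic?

This is double-negation introduction, which is intuitionistically derivable.
If a world forces p then every accessible world forces p (persistence), so none forces ~p; hence ~~p.

Yes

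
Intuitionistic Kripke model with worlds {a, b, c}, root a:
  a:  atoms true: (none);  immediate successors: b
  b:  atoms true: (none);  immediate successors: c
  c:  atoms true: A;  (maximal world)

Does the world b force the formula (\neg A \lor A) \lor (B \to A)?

Yes

b \Vdash (\neg A \lor A) \lor (B \to A) via the disjunct B \to A.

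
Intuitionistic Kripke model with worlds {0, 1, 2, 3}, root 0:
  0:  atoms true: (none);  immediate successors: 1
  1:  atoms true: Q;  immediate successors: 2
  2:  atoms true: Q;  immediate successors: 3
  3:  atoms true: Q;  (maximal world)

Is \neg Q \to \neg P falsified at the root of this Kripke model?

No

0 \Vdash \neg Q \to \neg P vacuously: no world accessible from 0 forces the antecedent \neg Q.
So the root 0 forces \neg Q \to \neg P; the model is not a countermodel.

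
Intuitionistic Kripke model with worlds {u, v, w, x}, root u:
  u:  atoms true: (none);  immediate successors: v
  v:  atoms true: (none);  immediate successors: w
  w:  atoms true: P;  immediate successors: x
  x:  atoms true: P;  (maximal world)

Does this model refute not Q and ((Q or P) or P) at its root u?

u does not force not Q and ((Q or P) or P) since u fails (Q or P) or P.
So the root u does not force not Q and ((Q or P) or P); the model is a countermodel.

Yes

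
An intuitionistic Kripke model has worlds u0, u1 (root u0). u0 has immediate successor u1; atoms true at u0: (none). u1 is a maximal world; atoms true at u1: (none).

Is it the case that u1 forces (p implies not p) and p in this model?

No

u1 does not force (p implies not p) and p since u1 fails p.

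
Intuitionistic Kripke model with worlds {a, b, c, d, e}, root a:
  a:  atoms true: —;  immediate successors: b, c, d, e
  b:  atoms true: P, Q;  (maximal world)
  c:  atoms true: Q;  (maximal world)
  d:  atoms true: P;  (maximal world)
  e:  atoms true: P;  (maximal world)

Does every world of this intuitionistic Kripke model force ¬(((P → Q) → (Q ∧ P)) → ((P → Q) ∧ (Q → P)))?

Not every world: a ⊮ ¬(((P → Q) → (Q ∧ P)) → ((P → Q) ∧ (Q → P))).
a ⊮ ¬(((P → Q) → (Q ∧ P)) → ((P → Q) ∧ (Q → P))) since b is accessible from a and b ⊩ ((P → Q) → (Q ∧ P)) → ((P → Q) ∧ (Q → P)).
b ⊩ ((P → Q) → (Q ∧ P)) → ((P → Q) ∧ (Q → P)): every world accessible from b that forces (P → Q) → (Q ∧ P) (namely b) also forces (P → Q) ∧ (Q → P).

No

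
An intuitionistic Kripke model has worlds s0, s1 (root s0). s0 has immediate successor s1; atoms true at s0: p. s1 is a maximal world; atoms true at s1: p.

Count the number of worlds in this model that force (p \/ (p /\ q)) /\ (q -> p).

s0: forces it.
s1: forces it.
Worlds forcing the formula: {s0, s1}.

2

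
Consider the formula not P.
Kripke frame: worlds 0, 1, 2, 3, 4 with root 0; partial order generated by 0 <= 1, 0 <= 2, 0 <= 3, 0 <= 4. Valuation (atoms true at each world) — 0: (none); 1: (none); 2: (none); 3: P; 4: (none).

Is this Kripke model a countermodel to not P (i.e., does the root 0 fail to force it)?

0 does not force not P since 3 is accessible from 0 and 3 forces P.
So the root 0 does not force not P; the model is a countermodel.

Yes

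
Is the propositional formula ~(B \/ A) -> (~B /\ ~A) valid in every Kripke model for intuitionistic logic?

This is a constructively valid De Morgan direction (negated disjunction to conjunction of negations), which is intuitionistically derivable.
From ~(B \/ A): if B held then B \/ A would, contradiction — so ~B; similarly ~A.

Yes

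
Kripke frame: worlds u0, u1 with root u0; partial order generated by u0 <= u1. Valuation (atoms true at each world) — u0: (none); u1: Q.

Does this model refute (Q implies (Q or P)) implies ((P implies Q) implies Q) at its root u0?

u0 does not force (Q implies (Q or P)) implies ((P implies Q) implies Q): already at u0 itself, u0 forces Q implies (Q or P) but u0 does not force (P implies Q) implies Q.
u0 does not force (P implies Q) implies Q: already at u0 itself, u0 forces P implies Q but u0 does not force Q.
u0 lacks atom Q, so u0 does not force Q.
So the root u0 does not force (Q implies (Q or P)) implies ((P implies Q) implies Q); the model is a countermodel.

Yes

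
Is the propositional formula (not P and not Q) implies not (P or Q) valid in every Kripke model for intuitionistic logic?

This is a constructively valid De Morgan direction (conjunction of negations to negated disjunction), which is intuitionistically derivable.
If both not P and not Q hold at a world, no accessible world forces P or forces Q, so none forces P or Q.

Yes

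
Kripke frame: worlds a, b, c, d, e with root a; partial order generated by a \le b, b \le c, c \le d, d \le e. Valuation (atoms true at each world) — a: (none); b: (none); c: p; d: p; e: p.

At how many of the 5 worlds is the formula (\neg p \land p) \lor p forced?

3

a: does not force it — a \nVdash (\neg p \land p) \lor p: neither disjunct is forced at a.
b: does not force it — b \nVdash (\neg p \land p) \lor p: neither disjunct is forced at b.
c: forces it.
d: forces it.
e: forces it.
Worlds forcing the formula: {c, d, e}.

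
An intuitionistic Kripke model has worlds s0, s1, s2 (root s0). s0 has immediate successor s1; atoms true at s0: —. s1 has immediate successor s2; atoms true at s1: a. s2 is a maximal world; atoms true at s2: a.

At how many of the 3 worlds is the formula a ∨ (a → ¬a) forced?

2

s0: does not force it — s0 ⊮ a ∨ (a → ¬a): neither disjunct is forced at s0.
s1: forces it.
s2: forces it.
Worlds forcing the formula: {s1, s2}.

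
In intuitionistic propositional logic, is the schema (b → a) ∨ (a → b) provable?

No

This is the Gödel–Dummett linearity axiom, which is not intuitionistically valid.
A Kripke countermodel: worlds s0, s1, s2; order generated by s0 ≤ s1, s0 ≤ s2; atoms true at each world — s0:{}; s1:{b}; s2:{a}.
s0 ⊮ (b → a) ∨ (a → b): neither disjunct is forced at s0.
s0 ⊮ b → a: at the accessible world s1, s1 ⊩ b but s1 ⊮ a.
s1 lacks atom a, so s1 ⊮ a.
So the root s0 does not force the formula.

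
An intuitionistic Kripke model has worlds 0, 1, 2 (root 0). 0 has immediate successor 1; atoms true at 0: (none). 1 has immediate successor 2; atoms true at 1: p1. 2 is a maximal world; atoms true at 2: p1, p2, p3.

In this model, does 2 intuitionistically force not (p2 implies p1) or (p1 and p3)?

2 forces not (p2 implies p1) or (p1 and p3) via the disjunct p1 and p3.

Yes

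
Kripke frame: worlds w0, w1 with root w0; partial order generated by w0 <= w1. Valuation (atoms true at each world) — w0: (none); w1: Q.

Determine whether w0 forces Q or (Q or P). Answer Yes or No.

w0 does not force Q or (Q or P): neither disjunct is forced at w0.
w0 lacks atom Q, so w0 does not force Q.

No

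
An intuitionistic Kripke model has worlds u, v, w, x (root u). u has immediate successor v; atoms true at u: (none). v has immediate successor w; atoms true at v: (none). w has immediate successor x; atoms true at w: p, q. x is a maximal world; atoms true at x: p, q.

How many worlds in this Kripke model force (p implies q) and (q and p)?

u: does not force it — u does not force (p implies q) and (q and p) since u fails q and p.
v: does not force it — v does not force (p implies q) and (q and p) since v fails q and p.
w: forces it.
x: forces it.
Worlds forcing the formula: {w, x}.

2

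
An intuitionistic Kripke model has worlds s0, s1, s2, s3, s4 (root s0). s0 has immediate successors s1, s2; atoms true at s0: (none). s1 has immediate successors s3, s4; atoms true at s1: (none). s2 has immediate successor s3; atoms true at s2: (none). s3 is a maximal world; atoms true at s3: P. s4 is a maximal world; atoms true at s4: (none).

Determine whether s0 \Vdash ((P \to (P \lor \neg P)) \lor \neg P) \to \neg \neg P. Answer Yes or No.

s0 \nVdash ((P \to (P \lor \neg P)) \lor \neg P) \to \neg \neg P: already at s0 itself, s0 \Vdash (P \to (P \lor \neg P)) \lor \neg P but s0 \nVdash \neg \neg P.
s0 \nVdash \neg \neg P since s4 is accessible from s0 and s4 \Vdash \neg P.
s4 \Vdash \neg P: no world accessible from s4 forces P.

No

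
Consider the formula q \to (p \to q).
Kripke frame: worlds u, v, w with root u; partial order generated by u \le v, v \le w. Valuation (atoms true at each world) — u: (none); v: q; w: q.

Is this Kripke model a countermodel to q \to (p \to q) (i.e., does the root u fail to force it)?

No

u \Vdash q \to (p \to q): every world accessible from u that forces q (namely v, w) also forces p \to q.
So the root u forces q \to (p \to q); the model is not a countermodel.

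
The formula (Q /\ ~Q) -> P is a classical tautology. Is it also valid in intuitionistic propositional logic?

Yes

This is an instance of ex falso quodlibet, which is intuitionistically derivable.
No world can force both Q and ~Q, so the antecedent Q /\ ~Q is never forced and the implication holds vacuously at every world.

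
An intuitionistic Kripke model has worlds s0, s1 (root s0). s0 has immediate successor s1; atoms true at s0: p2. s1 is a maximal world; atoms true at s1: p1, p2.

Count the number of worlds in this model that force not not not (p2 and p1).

0

s0: does not force it — s0 does not force not not not (p2 and p1) since s0 is accessible from s0 and s0 forces not not (p2 and p1).
s1: does not force it — s1 does not force not not not (p2 and p1) since s1 is accessible from s1 and s1 forces not not (p2 and p1).
Worlds forcing the formula: { }.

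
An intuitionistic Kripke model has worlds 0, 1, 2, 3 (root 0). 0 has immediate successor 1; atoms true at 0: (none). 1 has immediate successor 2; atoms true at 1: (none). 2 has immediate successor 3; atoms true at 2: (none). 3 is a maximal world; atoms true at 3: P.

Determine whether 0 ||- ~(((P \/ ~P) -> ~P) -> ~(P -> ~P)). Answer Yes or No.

0 ||-/- ~(((P \/ ~P) -> ~P) -> ~(P -> ~P)) since 0 is accessible from 0 and 0 ||- ((P \/ ~P) -> ~P) -> ~(P -> ~P).
0 ||- ((P \/ ~P) -> ~P) -> ~(P -> ~P) vacuously: no world accessible from 0 forces the antecedent (P \/ ~P) -> ~P.

No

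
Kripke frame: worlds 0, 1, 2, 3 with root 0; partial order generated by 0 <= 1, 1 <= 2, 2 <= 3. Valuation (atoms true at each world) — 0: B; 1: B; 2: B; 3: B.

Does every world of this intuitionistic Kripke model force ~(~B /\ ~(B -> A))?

Yes

0 ||- ~(~B /\ ~(B -> A)): no world accessible from 0 forces ~B /\ ~(B -> A).
Since the root 0 forces ~(~B /\ ~(B -> A)) and forcing is persistent (monotone upward), every world forces it.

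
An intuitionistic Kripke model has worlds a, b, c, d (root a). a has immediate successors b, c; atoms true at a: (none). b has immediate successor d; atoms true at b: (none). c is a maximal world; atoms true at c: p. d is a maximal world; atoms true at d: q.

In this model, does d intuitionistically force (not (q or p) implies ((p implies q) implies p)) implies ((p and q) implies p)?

d forces (not (q or p) implies ((p implies q) implies p)) implies ((p and q) implies p): every world accessible from d that forces not (q or p) implies ((p implies q) implies p) (namely d) also forces (p and q) implies p.

Yes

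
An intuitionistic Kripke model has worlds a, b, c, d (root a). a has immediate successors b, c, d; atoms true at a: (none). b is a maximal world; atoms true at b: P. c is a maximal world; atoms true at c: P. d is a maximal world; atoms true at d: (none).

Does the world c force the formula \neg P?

No

c \nVdash \neg P since c is accessible from c and c \Vdash P.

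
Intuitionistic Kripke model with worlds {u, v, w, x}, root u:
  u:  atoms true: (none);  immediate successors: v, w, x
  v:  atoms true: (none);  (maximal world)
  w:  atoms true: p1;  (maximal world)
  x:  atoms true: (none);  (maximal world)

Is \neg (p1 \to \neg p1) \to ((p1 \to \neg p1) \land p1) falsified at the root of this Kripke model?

u \nVdash \neg (p1 \to \neg p1) \to ((p1 \to \neg p1) \land p1): at the accessible world w, w \Vdash \neg (p1 \to \neg p1) but w \nVdash (p1 \to \neg p1) \land p1.
w \nVdash (p1 \to \neg p1) \land p1 since w fails p1 \to \neg p1.
So the root u does not force \neg (p1 \to \neg p1) \to ((p1 \to \neg p1) \land p1); the model is a countermodel.

Yes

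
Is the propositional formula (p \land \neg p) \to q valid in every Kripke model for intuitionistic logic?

Yes

This is an instance of ex falso quodlibet, which is intuitionistically derivable.
No world can force both p and \neg p, so the antecedent p \land \neg p is never forced and the implication holds vacuously at every world.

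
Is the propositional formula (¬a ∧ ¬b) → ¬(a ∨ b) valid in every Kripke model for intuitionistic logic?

Yes

This is a constructively valid De Morgan direction (conjunction of negations to negated disjunction), which is intuitionistically derivable.
If both ¬a and ¬b hold at a world, no accessible world forces a or forces b, so none forces a ∨ b.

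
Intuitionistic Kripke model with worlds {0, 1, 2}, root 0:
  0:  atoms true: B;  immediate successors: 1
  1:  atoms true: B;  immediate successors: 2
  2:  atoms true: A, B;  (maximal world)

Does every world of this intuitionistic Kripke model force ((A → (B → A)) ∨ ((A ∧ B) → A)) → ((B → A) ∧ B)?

No

Not every world: 0 ⊮ ((A → (B → A)) ∨ ((A ∧ B) → A)) → ((B → A) ∧ B).
0 ⊮ ((A → (B → A)) ∨ ((A ∧ B) → A)) → ((B → A) ∧ B): already at 0 itself, 0 ⊩ (A → (B → A)) ∨ ((A ∧ B) → A) but 0 ⊮ (B → A) ∧ B.
0 ⊮ (B → A) ∧ B since 0 fails B → A.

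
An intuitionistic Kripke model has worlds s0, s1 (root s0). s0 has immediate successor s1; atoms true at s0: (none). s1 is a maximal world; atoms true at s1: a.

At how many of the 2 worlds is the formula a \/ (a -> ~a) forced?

1

s0: does not force it — s0 ||-/- a \/ (a -> ~a): neither disjunct is forced at s0.
s1: forces it.
Worlds forcing the formula: {s1}.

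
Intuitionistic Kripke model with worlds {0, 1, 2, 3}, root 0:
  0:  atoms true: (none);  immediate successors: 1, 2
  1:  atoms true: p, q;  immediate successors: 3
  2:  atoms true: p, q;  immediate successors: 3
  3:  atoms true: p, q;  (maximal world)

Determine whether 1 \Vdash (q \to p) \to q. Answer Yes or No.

Yes

1 \Vdash (q \to p) \to q: every world accessible from 1 that forces q \to p (namely 1, 3) also forces q.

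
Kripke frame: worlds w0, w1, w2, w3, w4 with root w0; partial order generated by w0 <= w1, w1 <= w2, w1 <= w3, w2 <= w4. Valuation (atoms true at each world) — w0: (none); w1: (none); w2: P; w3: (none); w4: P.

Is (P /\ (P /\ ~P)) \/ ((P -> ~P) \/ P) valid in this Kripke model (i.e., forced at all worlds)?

Not every world: w0 ||-/- (P /\ (P /\ ~P)) \/ ((P -> ~P) \/ P).
w0 ||-/- (P /\ (P /\ ~P)) \/ ((P -> ~P) \/ P): neither disjunct is forced at w0.
w0 ||-/- P /\ (P /\ ~P) since w0 fails P.

No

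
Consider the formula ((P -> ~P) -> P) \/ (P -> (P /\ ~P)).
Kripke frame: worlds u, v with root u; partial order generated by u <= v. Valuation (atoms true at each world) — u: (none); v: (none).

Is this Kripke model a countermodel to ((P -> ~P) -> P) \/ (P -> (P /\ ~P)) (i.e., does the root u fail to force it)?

No

u ||- ((P -> ~P) -> P) \/ (P -> (P /\ ~P)) via the disjunct P -> (P /\ ~P).
So the root u forces ((P -> ~P) -> P) \/ (P -> (P /\ ~P)); the model is not a countermodel.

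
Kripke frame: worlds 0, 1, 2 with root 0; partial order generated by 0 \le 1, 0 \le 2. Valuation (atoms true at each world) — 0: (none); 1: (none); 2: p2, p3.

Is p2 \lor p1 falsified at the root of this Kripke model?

0 \nVdash p2 \lor p1: neither disjunct is forced at 0.
0 lacks atom p2, so 0 \nVdash p2.
So the root 0 does not force p2 \lor p1; the model is a countermodel.

Yes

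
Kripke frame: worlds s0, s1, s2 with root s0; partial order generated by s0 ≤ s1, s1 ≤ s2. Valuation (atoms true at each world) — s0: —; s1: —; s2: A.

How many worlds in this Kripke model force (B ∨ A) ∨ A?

s0: does not force it — s0 ⊮ (B ∨ A) ∨ A: neither disjunct is forced at s0.
s1: does not force it — s1 ⊮ (B ∨ A) ∨ A: neither disjunct is forced at s1.
s2: forces it.
Worlds forcing the formula: {s2}.

1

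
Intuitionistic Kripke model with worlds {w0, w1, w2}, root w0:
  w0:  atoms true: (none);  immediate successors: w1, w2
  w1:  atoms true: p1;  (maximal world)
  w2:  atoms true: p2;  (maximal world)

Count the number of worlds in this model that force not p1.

w0: does not force it — w0 does not force not p1 since w1 is accessible from w0 and w1 forces p1.
w1: does not force it — w1 does not force not p1 since w1 is accessible from w1 and w1 forces p1.
w2: forces it.
Worlds forcing the formula: {w2}.

1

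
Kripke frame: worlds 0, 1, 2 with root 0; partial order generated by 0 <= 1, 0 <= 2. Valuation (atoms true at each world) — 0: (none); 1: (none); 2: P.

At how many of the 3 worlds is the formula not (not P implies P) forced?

0: does not force it — 0 does not force not (not P implies P) since 2 is accessible from 0 and 2 forces not P implies P.
1: forces it.
2: does not force it — 2 does not force not (not P implies P) since 2 is accessible from 2 and 2 forces not P implies P.
Worlds forcing the formula: {1}.

1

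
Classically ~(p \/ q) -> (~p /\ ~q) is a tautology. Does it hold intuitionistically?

Yes

This is a constructively valid De Morgan direction (negated disjunction to conjunction of negations), which is intuitionistically derivable.
From ~(p \/ q): if p held then p \/ q would, contradiction — so ~p; similarly ~q.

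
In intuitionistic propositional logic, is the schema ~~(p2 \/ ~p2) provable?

This is the double negation of excluded middle, which is intuitionistically derivable.
Assuming ~(p2 \/ ~p2): from p2 we'd get p2 \/ ~p2, so ~p2; but then p2 \/ ~p2 again — contradiction. Hence ~~(p2 \/ ~p2).

Yes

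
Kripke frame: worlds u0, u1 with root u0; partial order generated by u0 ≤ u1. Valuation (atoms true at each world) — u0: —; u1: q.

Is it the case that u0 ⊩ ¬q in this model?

u0 ⊮ ¬q since u1 is accessible from u0 and u1 ⊩ q.

No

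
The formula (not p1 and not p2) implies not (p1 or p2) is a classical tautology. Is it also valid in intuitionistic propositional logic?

Yes

This is a constructively valid De Morgan direction (conjunction of negations to negated disjunction), which is intuitionistically derivable.
If both not p1 and not p2 hold at a world, no accessible world forces p1 or forces p2, so none forces p1 or p2.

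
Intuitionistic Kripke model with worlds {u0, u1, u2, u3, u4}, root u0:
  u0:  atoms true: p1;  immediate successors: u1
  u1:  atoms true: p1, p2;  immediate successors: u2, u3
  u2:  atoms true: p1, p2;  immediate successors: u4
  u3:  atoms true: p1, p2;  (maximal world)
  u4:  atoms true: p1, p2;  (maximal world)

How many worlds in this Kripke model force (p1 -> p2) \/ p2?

4

u0: does not force it — u0 ||-/- (p1 -> p2) \/ p2: neither disjunct is forced at u0.
u1: forces it.
u2: forces it.
u3: forces it.
u4: forces it.
Worlds forcing the formula: {u1, u2, u3, u4}.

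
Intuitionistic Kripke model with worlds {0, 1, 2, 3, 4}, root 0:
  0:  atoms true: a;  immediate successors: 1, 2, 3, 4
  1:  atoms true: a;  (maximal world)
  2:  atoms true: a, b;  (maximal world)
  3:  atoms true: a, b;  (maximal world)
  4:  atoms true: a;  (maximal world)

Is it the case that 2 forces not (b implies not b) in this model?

2 forces not (b implies not b): no world accessible from 2 forces b implies not b.

Yes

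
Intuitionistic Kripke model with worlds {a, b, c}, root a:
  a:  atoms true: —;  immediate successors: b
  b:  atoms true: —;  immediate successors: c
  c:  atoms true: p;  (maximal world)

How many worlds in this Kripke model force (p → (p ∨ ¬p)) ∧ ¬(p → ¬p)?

3

a: forces it.
b: forces it.
c: forces it.
Worlds forcing the formula: {a, b, c}.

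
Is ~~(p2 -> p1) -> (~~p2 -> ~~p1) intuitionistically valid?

Yes

This is the distribution of double negation over implication, which is intuitionistically derivable.
Assume ~~(p2 -> p1) and ~~p2; suppose ~p1. Then p2 -> p1 would give ~p2 (by contraposition), contradicting ~~p2; so ~(p2 -> p1), contradicting ~~(p2 -> p1). Hence ~~p1.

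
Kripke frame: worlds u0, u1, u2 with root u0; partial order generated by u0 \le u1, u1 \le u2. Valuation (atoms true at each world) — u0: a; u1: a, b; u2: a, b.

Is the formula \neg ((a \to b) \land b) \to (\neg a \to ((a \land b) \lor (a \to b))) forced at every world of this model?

u0 \Vdash \neg ((a \to b) \land b) \to (\neg a \to ((a \land b) \lor (a \to b))) vacuously: no world accessible from u0 forces the antecedent \neg ((a \to b) \land b).
Since the root u0 forces \neg ((a \to b) \land b) \to (\neg a \to ((a \land b) \lor (a \to b))) and forcing is persistent (monotone upward), every world forces it.

Yes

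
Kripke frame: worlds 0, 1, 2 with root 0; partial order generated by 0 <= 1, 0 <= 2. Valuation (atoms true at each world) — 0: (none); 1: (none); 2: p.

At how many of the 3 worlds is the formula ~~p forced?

0: does not force it — 0 ||-/- ~~p since 1 is accessible from 0 and 1 ||- ~p.
1: does not force it.
2: forces it.
Worlds forcing the formula: {2}.

1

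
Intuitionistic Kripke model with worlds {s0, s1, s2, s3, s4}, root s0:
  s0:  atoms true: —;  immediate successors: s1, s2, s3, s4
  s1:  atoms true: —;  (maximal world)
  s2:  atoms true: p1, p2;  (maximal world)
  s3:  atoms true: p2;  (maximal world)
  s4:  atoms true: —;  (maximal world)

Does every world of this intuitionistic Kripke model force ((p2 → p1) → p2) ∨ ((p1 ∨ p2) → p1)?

No

Not every world: s0 ⊮ ((p2 → p1) → p2) ∨ ((p1 ∨ p2) → p1).
s0 ⊮ ((p2 → p1) → p2) ∨ ((p1 ∨ p2) → p1): neither disjunct is forced at s0.
s0 ⊮ (p2 → p1) → p2: at the accessible world s1, s1 ⊩ p2 → p1 but s1 ⊮ p2.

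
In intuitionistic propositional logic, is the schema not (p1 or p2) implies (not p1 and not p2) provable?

Yes

This is a constructively valid De Morgan direction (negated disjunction to conjunction of negations), which is intuitionistically derivable.
From not (p1 or p2): if p1 held then p1 or p2 would, contradiction — so not p1; similarly not p2.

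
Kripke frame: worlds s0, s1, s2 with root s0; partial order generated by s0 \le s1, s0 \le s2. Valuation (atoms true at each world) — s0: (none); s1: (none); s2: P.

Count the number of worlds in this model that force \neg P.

1

s0: does not force it — s0 \nVdash \neg P since s2 is accessible from s0 and s2 \Vdash P.
s1: forces it.
s2: does not force it — s2 \nVdash \neg P since s2 is accessible from s2 and s2 \Vdash P.
Worlds forcing the formula: {s1}.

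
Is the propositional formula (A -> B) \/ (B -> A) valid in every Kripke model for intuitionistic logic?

This is the Gödel–Dummett linearity axiom, which is not intuitionistically valid.
A Kripke countermodel: worlds u0, u1, u2; order generated by u0 <= u1, u0 <= u2; atoms true at each world — u0:{}; u1:{A}; u2:{B}.
u0 ||-/- (A -> B) \/ (B -> A): neither disjunct is forced at u0.
u0 ||-/- A -> B: at the accessible world u1, u1 ||- A but u1 ||-/- B.
u1 lacks atom B, so u1 ||-/- B.
So the root u0 does not force the formula.

No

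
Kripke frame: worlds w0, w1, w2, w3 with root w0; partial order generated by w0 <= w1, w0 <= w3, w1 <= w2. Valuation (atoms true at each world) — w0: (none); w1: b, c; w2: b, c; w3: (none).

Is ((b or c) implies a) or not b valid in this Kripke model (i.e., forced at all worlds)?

Not every world: w0 does not force ((b or c) implies a) or not b.
w0 does not force ((b or c) implies a) or not b: neither disjunct is forced at w0.
w0 does not force (b or c) implies a: at the accessible world w1, w1 forces b or c but w1 does not force a.
w1 lacks atom a, so w1 does not force a.

No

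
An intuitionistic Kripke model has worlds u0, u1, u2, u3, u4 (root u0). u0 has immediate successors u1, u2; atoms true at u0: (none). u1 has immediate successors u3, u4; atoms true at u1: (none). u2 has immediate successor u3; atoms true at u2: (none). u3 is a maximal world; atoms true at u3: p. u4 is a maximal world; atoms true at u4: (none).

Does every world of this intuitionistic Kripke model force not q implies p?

Not every world: u0 does not force not q implies p.
u0 does not force not q implies p: already at u0 itself, u0 forces not q but u0 does not force p.
u0 lacks atom p, so u0 does not force p.

No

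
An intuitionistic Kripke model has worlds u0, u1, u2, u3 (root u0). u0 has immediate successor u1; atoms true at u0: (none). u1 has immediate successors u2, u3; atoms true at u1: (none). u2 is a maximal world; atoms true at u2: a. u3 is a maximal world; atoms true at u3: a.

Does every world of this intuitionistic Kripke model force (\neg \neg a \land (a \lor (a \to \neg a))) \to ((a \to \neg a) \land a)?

No

Not every world: u0 \nVdash (\neg \neg a \land (a \lor (a \to \neg a))) \to ((a \to \neg a) \land a).
u0 \nVdash (\neg \neg a \land (a \lor (a \to \neg a))) \to ((a \to \neg a) \land a): at the accessible world u2, u2 \Vdash \neg \neg a \land (a \lor (a \to \neg a)) but u2 \nVdash (a \to \neg a) \land a.
u2 \nVdash (a \to \neg a) \land a since u2 fails a \to \neg a.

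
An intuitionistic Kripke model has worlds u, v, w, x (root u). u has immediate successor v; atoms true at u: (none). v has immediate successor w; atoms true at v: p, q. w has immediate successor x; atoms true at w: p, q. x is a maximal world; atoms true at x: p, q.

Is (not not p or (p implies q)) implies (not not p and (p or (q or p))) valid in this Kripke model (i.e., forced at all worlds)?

Not every world: u does not force (not not p or (p implies q)) implies (not not p and (p or (q or p))).
u does not force (not not p or (p implies q)) implies (not not p and (p or (q or p))): already at u itself, u forces not not p or (p implies q) but u does not force not not p and (p or (q or p)).
u does not force not not p and (p or (q or p)) since u fails p or (q or p).

No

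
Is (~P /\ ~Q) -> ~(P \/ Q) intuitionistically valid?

This is a constructively valid De Morgan direction (conjunction of negations to negated disjunction), which is intuitionistically derivable.
If both ~P and ~Q hold at a world, no accessible world forces P or forces Q, so none forces P \/ Q.

Yes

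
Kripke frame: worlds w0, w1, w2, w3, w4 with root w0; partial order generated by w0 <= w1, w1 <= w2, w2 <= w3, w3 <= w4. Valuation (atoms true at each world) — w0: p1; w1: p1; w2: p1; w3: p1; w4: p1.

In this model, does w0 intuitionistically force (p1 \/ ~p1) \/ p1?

w0 ||- (p1 \/ ~p1) \/ p1 via the disjunct p1 \/ ~p1.

Yes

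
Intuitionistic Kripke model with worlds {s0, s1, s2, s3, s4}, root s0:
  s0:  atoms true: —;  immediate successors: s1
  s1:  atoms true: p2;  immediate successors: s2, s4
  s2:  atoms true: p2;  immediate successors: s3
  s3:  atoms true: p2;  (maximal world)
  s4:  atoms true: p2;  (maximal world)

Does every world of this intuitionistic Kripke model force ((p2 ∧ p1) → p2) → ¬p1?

Yes

s0 ⊩ ((p2 ∧ p1) → p2) → ¬p1: every world accessible from s0 that forces (p2 ∧ p1) → p2 (namely s0, s1, s2, s3, s4) also forces ¬p1.
Since the root s0 forces ((p2 ∧ p1) → p2) → ¬p1 and forcing is persistent (monotone upward), every world forces it.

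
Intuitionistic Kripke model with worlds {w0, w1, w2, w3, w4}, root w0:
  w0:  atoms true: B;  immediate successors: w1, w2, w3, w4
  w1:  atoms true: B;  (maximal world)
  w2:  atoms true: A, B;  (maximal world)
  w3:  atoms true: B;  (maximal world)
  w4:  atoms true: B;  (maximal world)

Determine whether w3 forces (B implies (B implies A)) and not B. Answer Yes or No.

w3 does not force (B implies (B implies A)) and not B since w3 fails B implies (B implies A).

No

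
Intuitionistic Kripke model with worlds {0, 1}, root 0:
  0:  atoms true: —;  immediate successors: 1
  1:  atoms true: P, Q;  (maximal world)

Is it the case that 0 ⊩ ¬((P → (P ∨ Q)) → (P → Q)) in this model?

No

0 ⊮ ¬((P → (P ∨ Q)) → (P → Q)) since 0 is accessible from 0 and 0 ⊩ (P → (P ∨ Q)) → (P → Q).
0 ⊩ (P → (P ∨ Q)) → (P → Q): every world accessible from 0 that forces P → (P ∨ Q) (namely 0, 1) also forces P → Q.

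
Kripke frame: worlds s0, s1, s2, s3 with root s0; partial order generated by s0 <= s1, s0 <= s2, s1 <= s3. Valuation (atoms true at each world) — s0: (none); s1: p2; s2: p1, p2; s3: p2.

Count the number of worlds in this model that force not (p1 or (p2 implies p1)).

2

s0: does not force it — s0 does not force not (p1 or (p2 implies p1)) since s2 is accessible from s0 and s2 forces p1 or (p2 implies p1).
s1: forces it.
s2: does not force it.
s3: forces it.
Worlds forcing the formula: {s1, s3}.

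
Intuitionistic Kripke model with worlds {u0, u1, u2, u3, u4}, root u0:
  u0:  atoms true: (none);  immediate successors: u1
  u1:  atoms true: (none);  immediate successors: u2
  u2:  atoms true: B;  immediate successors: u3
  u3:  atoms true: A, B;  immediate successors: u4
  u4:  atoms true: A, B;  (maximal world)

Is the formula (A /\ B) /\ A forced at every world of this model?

Not every world: u0 ||-/- (A /\ B) /\ A.
u0 ||-/- (A /\ B) /\ A since u0 fails A /\ B.

No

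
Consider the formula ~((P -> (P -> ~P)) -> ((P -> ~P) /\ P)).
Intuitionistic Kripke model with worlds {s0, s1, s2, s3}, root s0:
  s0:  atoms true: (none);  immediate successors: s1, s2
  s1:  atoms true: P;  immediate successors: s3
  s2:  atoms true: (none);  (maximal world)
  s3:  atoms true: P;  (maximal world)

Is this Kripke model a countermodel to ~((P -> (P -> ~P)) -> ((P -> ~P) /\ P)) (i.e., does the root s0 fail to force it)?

Yes

s0 ||-/- ~((P -> (P -> ~P)) -> ((P -> ~P) /\ P)) since s1 is accessible from s0 and s1 ||- (P -> (P -> ~P)) -> ((P -> ~P) /\ P).
s1 ||- (P -> (P -> ~P)) -> ((P -> ~P) /\ P) vacuously: no world accessible from s1 forces the antecedent P -> (P -> ~P).
So the root s0 does not force ~((P -> (P -> ~P)) -> ((P -> ~P) /\ P)); the model is a countermodel.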